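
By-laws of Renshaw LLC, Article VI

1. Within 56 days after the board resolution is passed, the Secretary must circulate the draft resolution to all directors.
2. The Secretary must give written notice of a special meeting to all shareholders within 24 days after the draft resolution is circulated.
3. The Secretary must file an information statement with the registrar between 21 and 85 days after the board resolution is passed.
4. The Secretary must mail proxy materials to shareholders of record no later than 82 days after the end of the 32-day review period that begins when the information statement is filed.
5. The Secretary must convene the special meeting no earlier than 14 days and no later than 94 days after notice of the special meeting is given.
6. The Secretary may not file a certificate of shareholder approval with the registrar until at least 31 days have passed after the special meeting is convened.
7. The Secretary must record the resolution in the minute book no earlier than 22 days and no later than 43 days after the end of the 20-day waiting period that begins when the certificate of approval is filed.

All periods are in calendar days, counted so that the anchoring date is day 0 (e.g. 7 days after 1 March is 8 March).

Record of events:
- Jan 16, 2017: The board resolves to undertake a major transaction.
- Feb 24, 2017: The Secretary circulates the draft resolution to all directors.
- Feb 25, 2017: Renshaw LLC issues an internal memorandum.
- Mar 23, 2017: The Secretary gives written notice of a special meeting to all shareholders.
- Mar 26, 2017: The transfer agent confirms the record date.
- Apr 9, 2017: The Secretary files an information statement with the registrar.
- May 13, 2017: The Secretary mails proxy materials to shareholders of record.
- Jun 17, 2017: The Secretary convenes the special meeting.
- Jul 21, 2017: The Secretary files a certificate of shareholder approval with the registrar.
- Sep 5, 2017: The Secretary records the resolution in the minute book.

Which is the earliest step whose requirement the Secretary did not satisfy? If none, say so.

Step 2

Step 1 — counting 56 days from Jan 16, 2017 (when the board resolution is passed) gives a deadline of Mar 13, 2017; Feb 24, 2017 is within that limit.
Step 2 — counting 24 days from Feb 24, 2017 (when the draft resolution is circulated) gives a deadline of Mar 20, 2017; done Mar 23, 2017 — 3 days late.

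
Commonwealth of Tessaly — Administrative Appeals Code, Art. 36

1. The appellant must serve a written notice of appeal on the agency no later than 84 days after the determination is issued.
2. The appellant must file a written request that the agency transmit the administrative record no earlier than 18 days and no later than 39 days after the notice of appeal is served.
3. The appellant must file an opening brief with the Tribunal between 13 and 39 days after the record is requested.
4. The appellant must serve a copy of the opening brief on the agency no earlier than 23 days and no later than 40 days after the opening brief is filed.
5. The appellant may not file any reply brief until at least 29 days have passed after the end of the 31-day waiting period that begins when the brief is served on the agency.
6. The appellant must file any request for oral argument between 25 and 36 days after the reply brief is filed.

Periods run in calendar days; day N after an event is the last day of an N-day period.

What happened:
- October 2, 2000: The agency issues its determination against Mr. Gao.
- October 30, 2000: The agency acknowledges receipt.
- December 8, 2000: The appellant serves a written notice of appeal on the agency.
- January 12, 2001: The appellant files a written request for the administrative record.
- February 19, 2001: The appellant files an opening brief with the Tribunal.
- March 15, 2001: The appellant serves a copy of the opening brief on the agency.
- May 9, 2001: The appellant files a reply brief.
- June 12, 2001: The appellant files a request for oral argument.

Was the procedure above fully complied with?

(1) due by October 2, 2000 + 84 days = December 25, 2000; December 8, 2000 is within that limit.
(2) the permitted window runs from December 8, 2000 + 18 = December 26, 2000 to December 8, 2000 + 39 = January 16, 2001; January 12, 2001 falls inside that range.
(3) the permitted window runs from January 12, 2001 + 13 = January 25, 2001 to January 12, 2001 + 39 = February 20, 2001; done February 19, 2001, which is between those dates.
(4) the permitted window runs from February 19, 2001 + 23 = March 14, 2001 to February 19, 2001 + 40 = March 31, 2001; March 15, 2001 falls inside that range.
(5) permitted from April 15, 2001 + 29 days = May 14, 2001 onward; done May 9, 2001 — 5 days too early.

No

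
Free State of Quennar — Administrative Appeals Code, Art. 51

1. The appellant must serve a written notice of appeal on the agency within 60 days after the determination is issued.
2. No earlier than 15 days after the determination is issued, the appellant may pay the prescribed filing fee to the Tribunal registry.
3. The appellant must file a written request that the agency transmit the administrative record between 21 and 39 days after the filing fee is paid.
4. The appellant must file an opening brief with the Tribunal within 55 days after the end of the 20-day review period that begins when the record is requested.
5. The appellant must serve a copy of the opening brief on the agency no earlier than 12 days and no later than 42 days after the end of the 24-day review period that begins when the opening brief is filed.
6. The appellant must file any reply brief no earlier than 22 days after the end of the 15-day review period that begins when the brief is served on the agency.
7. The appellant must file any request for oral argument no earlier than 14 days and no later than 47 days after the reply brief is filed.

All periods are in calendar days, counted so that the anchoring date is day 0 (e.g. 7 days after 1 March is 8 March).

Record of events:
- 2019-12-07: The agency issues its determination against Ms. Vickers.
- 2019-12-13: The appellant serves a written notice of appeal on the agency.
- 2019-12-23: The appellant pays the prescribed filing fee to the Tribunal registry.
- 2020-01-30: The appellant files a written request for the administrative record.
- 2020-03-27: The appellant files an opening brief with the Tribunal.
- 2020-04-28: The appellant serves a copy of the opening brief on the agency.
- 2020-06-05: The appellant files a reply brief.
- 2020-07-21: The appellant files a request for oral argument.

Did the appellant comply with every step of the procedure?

No

Step 1: 60 days after 2019-12-07 (when the determination is issued) is 2020-02-05; completed 2019-12-13, before the deadline.
Step 2: the earliest permitted date is 15 days after 2019-12-07 (when the determination is issued), i.e. 2019-12-22; done 2019-12-23, after the minimum wait.
Step 3: the window is 21–39 days after 2019-12-23 (when the filing fee is paid), so 2020-01-13 through 2020-01-31; done 2020-01-30, which is between those dates.
Step 4: 55 days after 2020-02-19 (end of the 20-day review period, which began when the record is requested on 2020-01-30) is 2020-04-14; 2020-03-27 is within that limit.
Step 5: the window is 12–42 days after 2020-04-20 (end of the 24-day review period, which began when the opening brief is filed on 2020-03-27), so 2020-05-02 through 2020-06-01; done 2020-04-28 — 4 days before the window opened.
Later steps need not be reached.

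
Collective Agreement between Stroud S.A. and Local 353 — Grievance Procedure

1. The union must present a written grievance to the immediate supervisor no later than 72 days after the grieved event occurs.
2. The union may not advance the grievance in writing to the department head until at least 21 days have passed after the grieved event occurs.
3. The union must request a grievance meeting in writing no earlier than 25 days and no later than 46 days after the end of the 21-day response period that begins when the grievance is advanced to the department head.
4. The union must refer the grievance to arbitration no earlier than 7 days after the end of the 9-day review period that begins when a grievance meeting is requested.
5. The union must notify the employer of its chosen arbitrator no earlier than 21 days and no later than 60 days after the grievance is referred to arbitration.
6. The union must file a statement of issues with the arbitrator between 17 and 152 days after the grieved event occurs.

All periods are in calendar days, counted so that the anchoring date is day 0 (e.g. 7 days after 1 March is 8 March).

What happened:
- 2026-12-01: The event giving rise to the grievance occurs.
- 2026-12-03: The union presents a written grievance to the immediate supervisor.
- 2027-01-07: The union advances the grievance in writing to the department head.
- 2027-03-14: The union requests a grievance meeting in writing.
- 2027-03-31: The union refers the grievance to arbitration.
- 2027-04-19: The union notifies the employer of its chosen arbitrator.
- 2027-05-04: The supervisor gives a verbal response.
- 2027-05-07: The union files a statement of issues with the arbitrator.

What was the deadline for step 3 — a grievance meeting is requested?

The grievance is advanced to the department head on 2027-01-07; the 21-day response period therefore ends 2027-01-28, and step 3 runs from that date. The window is 25–46 days after 2027-01-28; it closes on 2027-03-15.

2027-03-15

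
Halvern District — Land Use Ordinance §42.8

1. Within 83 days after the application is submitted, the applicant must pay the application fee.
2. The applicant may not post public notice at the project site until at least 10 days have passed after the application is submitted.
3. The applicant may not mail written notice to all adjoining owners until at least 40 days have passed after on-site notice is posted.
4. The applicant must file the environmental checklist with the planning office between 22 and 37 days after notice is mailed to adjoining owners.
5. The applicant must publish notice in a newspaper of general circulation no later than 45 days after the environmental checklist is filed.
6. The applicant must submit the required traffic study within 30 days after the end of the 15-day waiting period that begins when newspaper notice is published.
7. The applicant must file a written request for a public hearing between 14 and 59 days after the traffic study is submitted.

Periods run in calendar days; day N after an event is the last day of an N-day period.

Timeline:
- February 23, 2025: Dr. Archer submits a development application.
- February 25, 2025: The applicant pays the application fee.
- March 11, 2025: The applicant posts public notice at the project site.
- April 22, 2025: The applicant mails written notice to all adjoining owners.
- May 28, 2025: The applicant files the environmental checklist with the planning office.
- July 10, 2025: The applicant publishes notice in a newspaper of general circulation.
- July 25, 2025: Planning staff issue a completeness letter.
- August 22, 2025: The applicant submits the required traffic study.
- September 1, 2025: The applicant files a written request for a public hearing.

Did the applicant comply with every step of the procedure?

(1) due by February 23, 2025 + 83 days = May 17, 2025; done February 25, 2025 — timely.
(2) permitted from February 23, 2025 + 10 days = March 5, 2025 onward; done March 11, 2025, after the minimum wait.
(3) permitted from March 11, 2025 + 40 days = April 20, 2025 onward; April 22, 2025 is on or after that date.
(4) the permitted window runs from April 22, 2025 + 22 = May 14, 2025 to April 22, 2025 + 37 = May 29, 2025; done May 28, 2025, which is between those dates.
(5) due by May 28, 2025 + 45 days = July 12, 2025; completed July 10, 2025, before the deadline.
(6) due by July 25, 2025 + 30 days = August 24, 2025; completed August 22, 2025, before the deadline.
(7) the permitted window runs from August 22, 2025 + 14 = September 5, 2025 to August 22, 2025 + 59 = October 20, 2025; September 1, 2025 is 4 days too early.

No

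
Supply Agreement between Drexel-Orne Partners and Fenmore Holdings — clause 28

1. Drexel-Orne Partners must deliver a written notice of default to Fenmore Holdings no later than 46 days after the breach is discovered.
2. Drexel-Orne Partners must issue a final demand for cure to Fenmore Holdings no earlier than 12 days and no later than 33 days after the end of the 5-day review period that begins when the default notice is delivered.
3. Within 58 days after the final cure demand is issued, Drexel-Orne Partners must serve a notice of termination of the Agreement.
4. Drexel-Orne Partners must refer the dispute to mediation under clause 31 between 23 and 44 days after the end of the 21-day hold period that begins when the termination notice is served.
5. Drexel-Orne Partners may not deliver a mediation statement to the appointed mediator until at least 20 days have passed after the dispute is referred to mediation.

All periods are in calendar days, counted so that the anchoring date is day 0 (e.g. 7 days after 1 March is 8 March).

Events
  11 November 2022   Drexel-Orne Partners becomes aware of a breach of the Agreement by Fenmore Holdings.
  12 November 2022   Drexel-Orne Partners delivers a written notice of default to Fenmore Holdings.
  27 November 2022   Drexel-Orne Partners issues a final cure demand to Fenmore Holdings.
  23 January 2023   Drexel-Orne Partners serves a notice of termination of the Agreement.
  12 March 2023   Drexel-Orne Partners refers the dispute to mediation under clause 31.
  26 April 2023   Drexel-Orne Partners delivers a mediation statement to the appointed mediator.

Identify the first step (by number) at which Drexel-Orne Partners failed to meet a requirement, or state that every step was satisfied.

(1) due by 11 November 2022 + 46 days = 27 December 2022; done 12 November 2022 — timely.
(2) the permitted window runs from 17 November 2022 + 12 = 29 November 2022 to 17 November 2022 + 33 = 20 December 2022; done 27 November 2022 — 2 days before the window opened.

Step 2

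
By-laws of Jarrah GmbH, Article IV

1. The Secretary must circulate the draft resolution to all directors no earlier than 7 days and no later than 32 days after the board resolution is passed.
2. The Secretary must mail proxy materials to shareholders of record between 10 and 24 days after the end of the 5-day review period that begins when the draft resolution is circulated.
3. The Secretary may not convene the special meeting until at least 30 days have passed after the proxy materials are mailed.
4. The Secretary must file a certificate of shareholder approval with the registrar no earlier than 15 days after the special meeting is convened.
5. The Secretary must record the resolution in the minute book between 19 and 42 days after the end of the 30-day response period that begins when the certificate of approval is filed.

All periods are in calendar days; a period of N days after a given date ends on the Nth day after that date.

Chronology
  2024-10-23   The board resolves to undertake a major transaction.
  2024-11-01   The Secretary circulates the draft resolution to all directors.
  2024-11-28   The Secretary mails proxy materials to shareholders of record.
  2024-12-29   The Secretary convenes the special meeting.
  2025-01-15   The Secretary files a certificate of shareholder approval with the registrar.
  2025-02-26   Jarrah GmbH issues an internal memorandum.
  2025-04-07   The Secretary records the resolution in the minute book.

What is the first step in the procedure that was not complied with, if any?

Step 5

Step 1 — 7 and 32 days from 2024-10-23 (when the board resolution is passed) are 2024-10-30 and 2024-11-24 respectively; done 2024-11-01, which is between those dates.
Step 2 — 10 and 24 days from 2024-11-06 (end of the 5-day review period, which began when the draft resolution is circulated on 2024-11-01) are 2024-11-16 and 2024-11-30 respectively; done 2024-11-28, which is between those dates.
Step 3 — must wait 30 days from 2024-11-28 (when the proxy materials are mailed), so not before 2024-12-28; 2024-12-29 is on or after that date.
Step 4 — must wait 15 days from 2024-12-29 (when the special meeting is convened), so not before 2025-01-13; 2025-01-15 is on or after that date.
Step 5 — 19 and 42 days from 2025-02-14 (end of the 30-day response period, which began when the certificate of approval is filed on 2025-01-15) are 2025-03-05 and 2025-03-28 respectively; 2025-04-07 is 10 days past the end of the window.
Later steps need not be reached.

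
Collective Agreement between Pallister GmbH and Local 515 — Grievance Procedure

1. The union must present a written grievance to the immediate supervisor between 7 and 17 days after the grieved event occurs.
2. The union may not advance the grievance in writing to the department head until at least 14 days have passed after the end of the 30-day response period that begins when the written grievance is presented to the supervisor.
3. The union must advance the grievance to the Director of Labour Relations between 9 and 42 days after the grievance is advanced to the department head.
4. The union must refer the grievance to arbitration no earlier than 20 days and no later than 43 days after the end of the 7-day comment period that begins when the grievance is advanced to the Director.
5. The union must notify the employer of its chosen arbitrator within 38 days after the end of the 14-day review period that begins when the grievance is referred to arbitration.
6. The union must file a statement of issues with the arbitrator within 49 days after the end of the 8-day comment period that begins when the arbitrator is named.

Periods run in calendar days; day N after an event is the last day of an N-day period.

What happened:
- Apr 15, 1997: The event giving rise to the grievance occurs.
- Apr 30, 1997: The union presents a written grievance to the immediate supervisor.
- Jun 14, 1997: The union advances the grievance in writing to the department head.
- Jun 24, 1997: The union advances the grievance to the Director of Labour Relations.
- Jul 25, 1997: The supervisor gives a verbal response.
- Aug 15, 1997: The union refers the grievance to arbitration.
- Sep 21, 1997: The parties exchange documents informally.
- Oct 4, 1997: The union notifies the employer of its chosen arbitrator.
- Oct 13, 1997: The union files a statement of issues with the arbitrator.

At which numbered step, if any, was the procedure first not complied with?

Step 4

Step 1: the window is 7–17 days after Apr 15, 1997 (when the grieved event occurs), so Apr 22, 1997 through May 2, 1997; Apr 30, 1997 falls inside that range.
Step 2: the earliest permitted date is 14 days after May 30, 1997 (end of the 30-day response period, which began when the written grievance is presented to the supervisor on Apr 30, 1997), i.e. Jun 13, 1997; done Jun 14, 1997, after the minimum wait.
Step 3: the window is 9–42 days after Jun 14, 1997 (when the grievance is advanced to the department head), so Jun 23, 1997 through Jul 26, 1997; Jun 24, 1997 falls inside that range.
Step 4: the window is 20–43 days after Jul 1, 1997 (end of the 7-day comment period, which began when the grievance is advanced to the Director on Jun 24, 1997), so Jul 21, 1997 through Aug 13, 1997; done Aug 15, 1997 — 2 days after the window closed.
No need to go further; step 4 was not satisfied.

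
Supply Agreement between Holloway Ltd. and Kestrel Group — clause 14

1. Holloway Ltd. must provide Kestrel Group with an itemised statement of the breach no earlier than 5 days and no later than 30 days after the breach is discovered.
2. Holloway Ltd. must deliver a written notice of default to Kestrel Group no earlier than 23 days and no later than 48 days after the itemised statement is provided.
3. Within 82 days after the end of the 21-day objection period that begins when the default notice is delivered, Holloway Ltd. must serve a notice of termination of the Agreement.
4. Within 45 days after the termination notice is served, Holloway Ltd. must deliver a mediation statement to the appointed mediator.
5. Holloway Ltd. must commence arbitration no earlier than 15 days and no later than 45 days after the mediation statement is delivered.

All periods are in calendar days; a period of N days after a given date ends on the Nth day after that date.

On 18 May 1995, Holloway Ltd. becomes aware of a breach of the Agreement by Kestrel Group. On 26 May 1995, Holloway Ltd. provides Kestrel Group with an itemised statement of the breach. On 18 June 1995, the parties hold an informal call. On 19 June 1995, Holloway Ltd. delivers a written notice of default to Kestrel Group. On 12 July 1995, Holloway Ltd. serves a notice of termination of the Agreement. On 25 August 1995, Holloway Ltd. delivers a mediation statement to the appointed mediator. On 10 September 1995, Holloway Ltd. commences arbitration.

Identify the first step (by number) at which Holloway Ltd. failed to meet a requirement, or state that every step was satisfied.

Step 1: the window is 5–30 days after 18 May 1995 (when the breach is discovered), so 23 May 1995 through 17 June 1995; done 26 May 1995, which is between those dates.
Step 2: the window is 23–48 days after 26 May 1995 (when the itemised statement is provided), so 18 June 1995 through 13 July 1995; done 19 June 1995, which is between those dates.
Step 3: 82 days after 10 July 1995 (end of the 21-day objection period, which began when the default notice is delivered on 19 June 1995) is 30 September 1995; 12 July 1995 is within that limit.
Step 4: 45 days after 12 July 1995 (when the termination notice is served) is 26 August 1995; 25 August 1995 is within that limit.
Step 5: the window is 15–45 days after 25 August 1995 (when the mediation statement is delivered), so 9 September 1995 through 9 October 1995; 10 September 1995 falls inside that range.

None — every step was satisfied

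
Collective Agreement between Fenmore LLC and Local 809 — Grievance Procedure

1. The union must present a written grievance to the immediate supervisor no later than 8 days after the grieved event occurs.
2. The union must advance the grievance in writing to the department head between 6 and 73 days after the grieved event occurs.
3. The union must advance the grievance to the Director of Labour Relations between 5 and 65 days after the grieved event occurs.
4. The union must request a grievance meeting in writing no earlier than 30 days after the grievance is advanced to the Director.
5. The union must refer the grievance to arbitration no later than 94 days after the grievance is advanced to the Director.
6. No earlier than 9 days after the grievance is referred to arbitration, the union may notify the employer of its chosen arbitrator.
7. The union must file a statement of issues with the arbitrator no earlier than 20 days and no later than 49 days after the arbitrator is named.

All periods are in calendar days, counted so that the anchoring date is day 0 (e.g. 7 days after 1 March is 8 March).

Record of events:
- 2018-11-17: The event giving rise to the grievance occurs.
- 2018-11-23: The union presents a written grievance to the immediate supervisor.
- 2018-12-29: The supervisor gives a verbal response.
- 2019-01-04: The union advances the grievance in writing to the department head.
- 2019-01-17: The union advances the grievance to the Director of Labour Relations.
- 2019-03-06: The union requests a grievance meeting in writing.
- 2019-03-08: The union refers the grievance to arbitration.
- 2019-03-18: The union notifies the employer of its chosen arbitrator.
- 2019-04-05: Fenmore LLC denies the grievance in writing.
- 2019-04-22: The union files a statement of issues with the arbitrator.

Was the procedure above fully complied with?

Yes

Step 1: 8 days after 2018-11-17 (when the grieved event occurs) is 2018-11-25; completed 2018-11-23, before the deadline.
Step 2: the window is 6–73 days after 2018-11-17 (when the grieved event occurs), so 2018-11-23 through 2019-01-29; done 2019-01-04, which is between those dates.
Step 3: the window is 5–65 days after 2018-11-17 (when the grieved event occurs), so 2018-11-22 through 2019-01-21; done 2019-01-17, which is between those dates.
Step 4: the earliest permitted date is 30 days after 2019-01-17 (when the grievance is advanced to the Director), i.e. 2019-02-16; done 2019-03-06, after the minimum wait.
Step 5: 94 days after 2019-01-17 (when the grievance is advanced to the Director) is 2019-04-21; completed 2019-03-08, before the deadline.
Step 6: the earliest permitted date is 9 days after 2019-03-08 (when the grievance is referred to arbitration), i.e. 2019-03-17; done 2019-03-18, after the minimum wait.
Step 7: the window is 20–49 days after 2019-03-18 (when the arbitrator is named), so 2019-04-07 through 2019-05-06; done 2019-04-22, which is between those dates.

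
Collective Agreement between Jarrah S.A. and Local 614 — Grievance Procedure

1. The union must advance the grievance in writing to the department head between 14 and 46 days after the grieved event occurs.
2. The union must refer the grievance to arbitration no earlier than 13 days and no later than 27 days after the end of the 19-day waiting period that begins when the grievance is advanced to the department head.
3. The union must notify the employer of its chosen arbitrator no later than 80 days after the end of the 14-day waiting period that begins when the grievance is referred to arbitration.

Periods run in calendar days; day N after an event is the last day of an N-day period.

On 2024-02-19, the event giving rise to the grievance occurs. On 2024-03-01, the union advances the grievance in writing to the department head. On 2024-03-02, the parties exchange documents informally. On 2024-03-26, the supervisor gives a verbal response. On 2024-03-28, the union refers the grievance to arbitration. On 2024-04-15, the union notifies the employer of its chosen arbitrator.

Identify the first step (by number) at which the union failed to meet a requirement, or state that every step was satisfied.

Step 1 — 14 and 46 days from 2024-02-19 (when the grieved event occurs) are 2024-03-04 and 2024-04-05 respectively; done 2024-03-01 — 3 days before the window opened.
That is the first point of non-compliance.

Step 1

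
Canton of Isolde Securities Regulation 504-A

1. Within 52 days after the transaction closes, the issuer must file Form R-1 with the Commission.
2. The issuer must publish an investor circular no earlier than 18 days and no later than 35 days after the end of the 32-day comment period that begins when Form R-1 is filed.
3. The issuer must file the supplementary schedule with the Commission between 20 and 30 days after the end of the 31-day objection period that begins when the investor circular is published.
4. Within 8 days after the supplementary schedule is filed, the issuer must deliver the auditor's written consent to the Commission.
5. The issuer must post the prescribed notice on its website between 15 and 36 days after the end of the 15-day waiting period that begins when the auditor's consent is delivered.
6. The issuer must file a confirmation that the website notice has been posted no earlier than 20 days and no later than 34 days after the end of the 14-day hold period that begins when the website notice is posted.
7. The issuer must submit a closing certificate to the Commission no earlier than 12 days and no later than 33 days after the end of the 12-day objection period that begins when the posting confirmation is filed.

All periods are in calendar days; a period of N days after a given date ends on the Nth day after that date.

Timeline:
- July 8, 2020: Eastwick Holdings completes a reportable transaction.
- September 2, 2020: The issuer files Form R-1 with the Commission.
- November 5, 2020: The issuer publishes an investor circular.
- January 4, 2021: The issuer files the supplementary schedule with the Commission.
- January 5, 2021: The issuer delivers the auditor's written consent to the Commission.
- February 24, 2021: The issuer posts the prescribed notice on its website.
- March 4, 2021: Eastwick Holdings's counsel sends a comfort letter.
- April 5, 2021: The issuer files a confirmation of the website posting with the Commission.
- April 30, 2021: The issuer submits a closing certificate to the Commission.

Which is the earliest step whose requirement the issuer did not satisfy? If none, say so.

Step 1

Step 1 — counting 52 days from July 8, 2020 (when the transaction closes) gives a deadline of August 29, 2020; done September 2, 2020 — 4 days late.
That is the first point of non-compliance.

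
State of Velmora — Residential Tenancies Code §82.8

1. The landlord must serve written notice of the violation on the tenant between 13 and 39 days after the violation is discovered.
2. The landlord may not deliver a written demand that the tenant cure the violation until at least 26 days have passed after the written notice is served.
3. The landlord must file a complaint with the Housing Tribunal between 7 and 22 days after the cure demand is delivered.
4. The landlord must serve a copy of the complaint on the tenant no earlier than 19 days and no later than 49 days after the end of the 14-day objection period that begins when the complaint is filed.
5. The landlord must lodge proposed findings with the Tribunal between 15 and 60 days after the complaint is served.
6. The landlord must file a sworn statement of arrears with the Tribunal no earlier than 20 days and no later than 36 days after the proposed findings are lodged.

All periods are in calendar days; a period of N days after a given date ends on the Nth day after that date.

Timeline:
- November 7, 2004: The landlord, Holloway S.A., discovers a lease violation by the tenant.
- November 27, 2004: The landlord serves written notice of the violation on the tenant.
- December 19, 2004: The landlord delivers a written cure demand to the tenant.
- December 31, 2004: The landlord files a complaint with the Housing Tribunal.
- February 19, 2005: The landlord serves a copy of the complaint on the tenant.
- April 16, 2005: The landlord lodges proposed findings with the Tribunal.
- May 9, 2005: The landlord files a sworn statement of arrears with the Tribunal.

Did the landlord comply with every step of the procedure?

Step 1: the window is 13–39 days after November 7, 2004 (when the violation is discovered), so November 20, 2004 through December 16, 2004; done November 27, 2004 — within the window.
Step 2: the earliest permitted date is 26 days after November 27, 2004 (when the written notice is served), i.e. December 23, 2004; December 19, 2004 is 4 days before the earliest permitted date.
No need to go further; step 2 was not satisfied.

No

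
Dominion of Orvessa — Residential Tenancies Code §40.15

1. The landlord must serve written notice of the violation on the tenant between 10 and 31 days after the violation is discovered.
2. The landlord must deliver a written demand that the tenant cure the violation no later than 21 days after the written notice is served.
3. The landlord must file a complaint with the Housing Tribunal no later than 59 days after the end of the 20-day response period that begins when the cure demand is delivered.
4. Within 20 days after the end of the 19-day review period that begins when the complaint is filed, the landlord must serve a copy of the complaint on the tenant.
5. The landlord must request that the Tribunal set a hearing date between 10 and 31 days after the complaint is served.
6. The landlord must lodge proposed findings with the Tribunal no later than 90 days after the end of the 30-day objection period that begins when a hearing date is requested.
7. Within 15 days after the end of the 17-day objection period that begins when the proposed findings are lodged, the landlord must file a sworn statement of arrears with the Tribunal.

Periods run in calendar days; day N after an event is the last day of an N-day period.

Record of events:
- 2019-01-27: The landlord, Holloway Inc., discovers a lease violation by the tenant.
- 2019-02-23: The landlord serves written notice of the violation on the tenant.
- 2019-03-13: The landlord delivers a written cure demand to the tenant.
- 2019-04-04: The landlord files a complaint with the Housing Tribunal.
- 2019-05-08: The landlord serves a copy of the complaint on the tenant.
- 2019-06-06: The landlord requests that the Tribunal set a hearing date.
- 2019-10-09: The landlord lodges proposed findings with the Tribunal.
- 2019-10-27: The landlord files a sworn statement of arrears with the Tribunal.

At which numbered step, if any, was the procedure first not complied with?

(1) the permitted window runs from 2019-01-27 + 10 = 2019-02-06 to 2019-01-27 + 31 = 2019-02-27; done 2019-02-23, which is between those dates.
(2) due by 2019-02-23 + 21 days = 2019-03-16; done 2019-03-13 — timely.
(3) due by 2019-04-02 + 59 days = 2019-05-31; completed 2019-04-04, before the deadline.
(4) due by 2019-04-23 + 20 days = 2019-05-13; 2019-05-08 is within that limit.
(5) the permitted window runs from 2019-05-08 + 10 = 2019-05-18 to 2019-05-08 + 31 = 2019-06-08; 2019-06-06 falls inside that range.
(6) due by 2019-07-06 + 90 days = 2019-10-04; not done until 2019-10-09, 5 days after the deadline.

Step 6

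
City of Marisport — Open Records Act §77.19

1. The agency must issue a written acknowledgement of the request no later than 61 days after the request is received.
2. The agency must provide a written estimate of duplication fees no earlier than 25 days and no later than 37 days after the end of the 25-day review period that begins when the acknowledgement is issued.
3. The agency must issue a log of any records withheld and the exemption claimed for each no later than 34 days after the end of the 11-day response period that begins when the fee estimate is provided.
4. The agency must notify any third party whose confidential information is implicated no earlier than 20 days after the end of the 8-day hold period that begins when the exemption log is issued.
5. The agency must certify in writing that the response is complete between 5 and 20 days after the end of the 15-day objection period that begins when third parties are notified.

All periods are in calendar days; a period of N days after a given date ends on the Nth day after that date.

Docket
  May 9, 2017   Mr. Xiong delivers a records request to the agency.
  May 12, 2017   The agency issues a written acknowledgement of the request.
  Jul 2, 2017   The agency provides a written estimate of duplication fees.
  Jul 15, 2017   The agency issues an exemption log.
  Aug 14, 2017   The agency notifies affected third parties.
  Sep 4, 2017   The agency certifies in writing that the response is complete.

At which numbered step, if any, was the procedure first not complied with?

None — every step was satisfied

(1) due by May 9, 2017 + 61 days = Jul 9, 2017; completed May 12, 2017, before the deadline.
(2) the permitted window runs from Jun 6, 2017 + 25 = Jul 1, 2017 to Jun 6, 2017 + 37 = Jul 13, 2017; Jul 2, 2017 falls inside that range.
(3) due by Jul 13, 2017 + 34 days = Aug 16, 2017; completed Jul 15, 2017, before the deadline.
(4) permitted from Jul 23, 2017 + 20 days = Aug 12, 2017 onward; done Aug 14, 2017, after the minimum wait.
(5) the permitted window runs from Aug 29, 2017 + 5 = Sep 3, 2017 to Aug 29, 2017 + 20 = Sep 18, 2017; done Sep 4, 2017 — within the window.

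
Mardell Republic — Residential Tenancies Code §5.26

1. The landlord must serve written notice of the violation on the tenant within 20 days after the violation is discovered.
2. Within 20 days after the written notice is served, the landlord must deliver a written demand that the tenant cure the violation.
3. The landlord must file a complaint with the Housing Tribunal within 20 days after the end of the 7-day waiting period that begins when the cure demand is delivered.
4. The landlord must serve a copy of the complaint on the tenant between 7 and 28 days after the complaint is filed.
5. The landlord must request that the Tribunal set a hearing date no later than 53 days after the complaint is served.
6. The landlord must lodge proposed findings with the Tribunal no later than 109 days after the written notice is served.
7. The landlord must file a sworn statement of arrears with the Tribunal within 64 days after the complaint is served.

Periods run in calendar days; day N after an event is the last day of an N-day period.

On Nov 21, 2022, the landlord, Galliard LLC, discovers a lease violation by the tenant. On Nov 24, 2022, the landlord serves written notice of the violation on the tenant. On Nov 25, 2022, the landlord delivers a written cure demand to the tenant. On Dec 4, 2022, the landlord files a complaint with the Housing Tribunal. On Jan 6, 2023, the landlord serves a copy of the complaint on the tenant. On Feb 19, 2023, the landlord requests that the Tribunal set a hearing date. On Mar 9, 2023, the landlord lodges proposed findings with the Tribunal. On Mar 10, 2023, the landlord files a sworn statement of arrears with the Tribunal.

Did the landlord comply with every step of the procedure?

Step 1 — counting 20 days from Nov 21, 2022 (when the violation is discovered) gives a deadline of Dec 11, 2022; Nov 24, 2022 is within that limit.
Step 2 — counting 20 days from Nov 24, 2022 (when the written notice is served) gives a deadline of Dec 14, 2022; done Nov 25, 2022 — timely.
Step 3 — counting 20 days from Dec 2, 2022 (end of the 7-day waiting period, which began when the cure demand is delivered on Nov 25, 2022) gives a deadline of Dec 22, 2022; Dec 4, 2022 is within that limit.
Step 4 — 7 and 28 days from Dec 4, 2022 (when the complaint is filed) are Dec 11, 2022 and Jan 1, 2023 respectively; done Jan 6, 2023 — 5 days after the window closed.

No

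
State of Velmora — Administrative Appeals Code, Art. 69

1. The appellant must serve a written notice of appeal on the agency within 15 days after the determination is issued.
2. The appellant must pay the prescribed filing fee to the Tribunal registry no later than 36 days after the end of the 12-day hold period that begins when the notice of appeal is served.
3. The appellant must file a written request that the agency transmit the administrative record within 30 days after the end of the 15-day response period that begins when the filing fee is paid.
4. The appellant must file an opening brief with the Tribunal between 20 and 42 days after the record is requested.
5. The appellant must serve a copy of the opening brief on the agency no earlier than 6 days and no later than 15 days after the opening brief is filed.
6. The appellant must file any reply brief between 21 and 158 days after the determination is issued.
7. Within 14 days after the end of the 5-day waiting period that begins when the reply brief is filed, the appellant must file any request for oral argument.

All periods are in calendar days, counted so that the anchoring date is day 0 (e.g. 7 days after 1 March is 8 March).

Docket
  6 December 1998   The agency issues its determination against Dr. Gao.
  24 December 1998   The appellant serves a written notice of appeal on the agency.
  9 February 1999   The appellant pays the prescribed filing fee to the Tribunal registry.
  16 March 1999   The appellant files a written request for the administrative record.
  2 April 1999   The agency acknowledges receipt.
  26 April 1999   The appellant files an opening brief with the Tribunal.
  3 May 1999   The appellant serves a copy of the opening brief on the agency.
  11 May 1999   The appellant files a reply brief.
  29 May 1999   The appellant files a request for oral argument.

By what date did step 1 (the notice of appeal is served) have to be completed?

Step 1 runs from 6 December 1998, when the determination is issued. 15 days after 6 December 1998 is 21 December 1998.

21 December 1998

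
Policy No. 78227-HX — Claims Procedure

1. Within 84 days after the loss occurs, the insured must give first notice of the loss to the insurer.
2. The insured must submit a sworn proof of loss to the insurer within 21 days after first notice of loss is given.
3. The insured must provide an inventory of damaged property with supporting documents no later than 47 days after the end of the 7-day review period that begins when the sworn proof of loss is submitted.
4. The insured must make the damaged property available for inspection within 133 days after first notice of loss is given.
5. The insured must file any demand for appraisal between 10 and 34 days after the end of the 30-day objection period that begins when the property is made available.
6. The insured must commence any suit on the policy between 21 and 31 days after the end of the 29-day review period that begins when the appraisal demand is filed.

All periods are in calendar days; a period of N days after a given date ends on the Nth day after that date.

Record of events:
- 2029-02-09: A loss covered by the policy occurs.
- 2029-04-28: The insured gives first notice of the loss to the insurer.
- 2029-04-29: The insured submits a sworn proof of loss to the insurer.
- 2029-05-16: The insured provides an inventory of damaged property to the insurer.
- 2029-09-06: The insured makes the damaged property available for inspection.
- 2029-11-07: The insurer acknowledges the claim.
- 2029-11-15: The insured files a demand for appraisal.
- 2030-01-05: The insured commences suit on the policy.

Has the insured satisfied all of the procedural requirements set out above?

No

Step 1 — counting 84 days from 2029-02-09 (when the loss occurs) gives a deadline of 2029-05-04; completed 2029-04-28, before the deadline.
Step 2 — counting 21 days from 2029-04-28 (when first notice of loss is given) gives a deadline of 2029-05-19; done 2029-04-29 — timely.
Step 3 — counting 47 days from 2029-05-06 (end of the 7-day review period, which began when the sworn proof of loss is submitted on 2029-04-29) gives a deadline of 2029-06-22; 2029-05-16 is within that limit.
Step 4 — counting 133 days from 2029-04-28 (when first notice of loss is given) gives a deadline of 2029-09-08; 2029-09-06 is within that limit.
Step 5 — 10 and 34 days from 2029-10-06 (end of the 30-day objection period, which began when the property is made available on 2029-09-06) are 2029-10-16 and 2029-11-09 respectively; done 2029-11-15 — 6 days after the window closed.
That is the first point of non-compliance.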